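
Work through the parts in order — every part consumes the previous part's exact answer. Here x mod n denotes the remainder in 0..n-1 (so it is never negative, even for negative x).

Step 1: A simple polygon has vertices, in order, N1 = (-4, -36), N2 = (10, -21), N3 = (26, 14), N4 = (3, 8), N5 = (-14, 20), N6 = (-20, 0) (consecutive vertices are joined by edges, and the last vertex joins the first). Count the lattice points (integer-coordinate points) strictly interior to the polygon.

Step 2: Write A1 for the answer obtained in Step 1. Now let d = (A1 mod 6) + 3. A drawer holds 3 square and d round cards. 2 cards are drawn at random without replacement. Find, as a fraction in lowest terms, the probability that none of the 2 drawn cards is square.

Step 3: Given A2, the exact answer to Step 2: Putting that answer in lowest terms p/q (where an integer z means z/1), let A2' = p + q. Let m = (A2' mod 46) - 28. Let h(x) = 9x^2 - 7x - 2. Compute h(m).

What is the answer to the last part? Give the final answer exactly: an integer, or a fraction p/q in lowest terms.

4508

Step 1: cross terms: (-4*-21 - 10*-36)=444, (10*14 - 26*-21)=686, (26*8 - 3*14)=166, (3*20 - -14*8)=172, (-14*0 - -20*20)=400, (-20*-36 - -4*0)=720; twice the area = |2588| = 2588; area = 1294; boundary points = 1 + 1 + 1 + 1 + 2 + 4 = 10; strictly interior points = area - boundary/2 + 1 = 1290; answer 1290
Step 2: A1 = 1290; d = 3; total draws C(6,2) = 15; favorable C(3,2) = 3; P = 1/5; answer 1/5
Step 3: A2 = 1/5; threaded value p + q = 6; m = -22; 9*(-22)^2 - 7*(-22)^1 - 2 = (4356) + (154) + (-2) = 4508; answer 4508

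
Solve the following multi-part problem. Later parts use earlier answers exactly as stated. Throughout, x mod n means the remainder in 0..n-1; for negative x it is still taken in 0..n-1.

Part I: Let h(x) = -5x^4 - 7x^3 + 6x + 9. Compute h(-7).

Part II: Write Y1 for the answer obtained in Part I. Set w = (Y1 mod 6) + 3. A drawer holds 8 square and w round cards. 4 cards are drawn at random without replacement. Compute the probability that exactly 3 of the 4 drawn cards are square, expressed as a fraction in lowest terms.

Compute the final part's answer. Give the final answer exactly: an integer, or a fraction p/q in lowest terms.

16/65

Part I: -5*(-7)^4 - 7*(-7)^3 + 6*(-7)^1 + 9 = (-12005) + (2401) + (-42) + (9) = -9637; answer -9637
Part II: Y1 = -9637; w = 8; total draws C(16,4) = 1820; favorable C(8,3)*C(8,1) = 448; P = 16/65; answer 16/65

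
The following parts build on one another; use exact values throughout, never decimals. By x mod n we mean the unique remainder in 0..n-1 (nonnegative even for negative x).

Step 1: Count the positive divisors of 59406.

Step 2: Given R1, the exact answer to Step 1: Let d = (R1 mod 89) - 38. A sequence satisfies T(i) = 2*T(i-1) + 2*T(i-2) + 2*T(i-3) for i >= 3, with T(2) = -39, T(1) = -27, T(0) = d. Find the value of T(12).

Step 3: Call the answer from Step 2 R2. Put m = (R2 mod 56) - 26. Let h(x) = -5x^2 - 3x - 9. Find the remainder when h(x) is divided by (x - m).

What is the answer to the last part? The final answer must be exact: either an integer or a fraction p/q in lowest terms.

-207

Step 1: 59406 = 2 * 3 * 9901; number of divisors = (1+1) * (1+1) * (1+1) = 8; answer 8
Step 2: R1 = 8; d = -30; T(3) = 2*(-39) + 2*(-27) + 2*(-30) = -192; iterating: T(3)=-192, T(4)=-516, T(5)=-1494, T(6)=-4404, T(7)=-12828, T(8)=-37452, T(9)=-109368, T(10)=-319296, T(11)=-932232, T(12)=-2721792; answer -2721792
Step 3: R2 = -2721792; m = 6; remainder = value at the root: -5*(6)^2 - 3*(6)^1 - 9 = (-180) + (-18) + (-9) = -207; answer -207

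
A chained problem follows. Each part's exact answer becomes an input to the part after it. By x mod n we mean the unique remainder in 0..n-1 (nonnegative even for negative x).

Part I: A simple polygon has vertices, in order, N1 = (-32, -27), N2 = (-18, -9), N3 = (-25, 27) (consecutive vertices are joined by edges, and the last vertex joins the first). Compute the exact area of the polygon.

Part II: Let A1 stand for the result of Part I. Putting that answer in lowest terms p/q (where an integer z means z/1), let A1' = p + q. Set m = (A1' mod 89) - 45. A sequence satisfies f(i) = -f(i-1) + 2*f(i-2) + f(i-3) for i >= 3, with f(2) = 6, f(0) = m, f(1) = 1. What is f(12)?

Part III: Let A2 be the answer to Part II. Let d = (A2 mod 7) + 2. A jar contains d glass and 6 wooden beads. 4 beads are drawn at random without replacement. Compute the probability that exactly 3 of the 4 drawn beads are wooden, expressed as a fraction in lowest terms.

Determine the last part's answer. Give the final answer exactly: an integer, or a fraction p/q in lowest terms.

4/7

Part I: cross terms: (-32*-9 - -18*-27)=-198, (-18*27 - -25*-9)=-711, (-25*-27 - -32*27)=1539; twice the area = |630| = 630; area = 315; answer 315
Part II: A1 = 315; threaded value p + q = 316; m = 4; f(3) = -1*(6) + 2*(1) + 1*(4) = 0; iterating: f(3)=0, f(4)=13, f(5)=-7, f(6)=33, f(7)=-34, f(8)=93, f(9)=-128, f(10)=280, f(11)=-443, f(12)=875; answer 875
Part III: A2 = 875; d = 2; total draws C(8,4) = 70; favorable C(6,3)*C(2,1) = 40; P = 4/7; answer 4/7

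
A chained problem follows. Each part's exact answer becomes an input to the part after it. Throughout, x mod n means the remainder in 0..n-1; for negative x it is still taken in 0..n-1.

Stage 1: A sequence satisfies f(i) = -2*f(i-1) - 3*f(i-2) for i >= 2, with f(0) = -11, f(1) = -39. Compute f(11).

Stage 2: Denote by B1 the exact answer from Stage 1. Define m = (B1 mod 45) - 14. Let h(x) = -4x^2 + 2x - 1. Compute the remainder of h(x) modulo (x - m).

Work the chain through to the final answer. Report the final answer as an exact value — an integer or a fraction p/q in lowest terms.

-507

Stage 1: f(2) = -2*(-39) - 3*(-11) = 111; iterating: f(2)=111, f(3)=-105, f(4)=-123, f(5)=561, f(6)=-753, f(7)=-177, f(8)=2613, f(9)=-4695, f(10)=1551, f(11)=10983; answer 10983
Stage 2: B1 = 10983; m = -11; remainder = value at the root: -4*(-11)^2 + 2*(-11)^1 - 1 = (-484) + (-22) + (-1) = -507; answer -507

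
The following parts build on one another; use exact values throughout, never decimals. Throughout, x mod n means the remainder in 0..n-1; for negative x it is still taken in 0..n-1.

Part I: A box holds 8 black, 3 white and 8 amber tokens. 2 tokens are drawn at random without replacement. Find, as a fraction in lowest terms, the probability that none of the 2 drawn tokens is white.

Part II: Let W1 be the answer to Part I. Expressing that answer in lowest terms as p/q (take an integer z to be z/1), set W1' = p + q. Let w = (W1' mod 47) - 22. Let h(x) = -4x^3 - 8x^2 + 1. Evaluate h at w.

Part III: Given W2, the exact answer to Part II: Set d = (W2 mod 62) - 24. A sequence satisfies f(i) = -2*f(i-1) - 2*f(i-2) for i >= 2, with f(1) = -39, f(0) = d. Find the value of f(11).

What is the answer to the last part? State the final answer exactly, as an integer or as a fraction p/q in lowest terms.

992

Part I: total draws C(19,2) = 171; favorable C(16,2) = 120; P = 40/57; answer 40/57
Part II: W1 = 40/57; threaded value p + q = 97; w = -19; -4*(-19)^3 - 8*(-19)^2 + 1 = (27436) + (-2888) + (1) = 24549; answer 24549
Part III: W2 = 24549; d = 35; f(2) = -2*(-39) - 2*(35) = 8; iterating: f(2)=8, f(3)=62, f(4)=-140, f(5)=156, f(6)=-32, f(7)=-248, f(8)=560, f(9)=-624, f(10)=128, f(11)=992; answer 992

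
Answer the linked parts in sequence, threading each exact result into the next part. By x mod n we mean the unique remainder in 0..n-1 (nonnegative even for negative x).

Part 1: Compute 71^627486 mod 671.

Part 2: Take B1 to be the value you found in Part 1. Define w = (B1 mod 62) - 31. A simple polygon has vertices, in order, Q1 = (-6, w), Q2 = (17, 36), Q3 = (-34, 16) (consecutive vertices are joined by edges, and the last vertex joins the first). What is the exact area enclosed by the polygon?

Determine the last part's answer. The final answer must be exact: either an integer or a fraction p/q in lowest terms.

Part 1: squarings mod 671: 71^1=71, 71^2=344, 71^4=240, 71^8=565, 71^16=500, 71^32=388, 71^64=240, 71^128=565, 71^256=500, 71^512=388, 71^1024=240, 71^2048=565, 71^4096=500, 71^8192=388, 71^16384=240, 71^32768=565, 71^65536=500, 71^131072=388, 71^262144=240, 71^524288=565; 71^627486 = 71^2 * 71^4 * 71^8 * 71^16 * 71^256 * 71^512 * 71^4096 * 71^32768 * 71^65536 * 71^524288 = 27 (mod 671); answer 27
Part 2: B1 = 27; w = -4; cross terms: (-6*36 - 17*-4)=-148, (17*16 - -34*36)=1496, (-34*-4 - -6*16)=232; twice the area = |1580| = 1580; area = 790; answer 790

790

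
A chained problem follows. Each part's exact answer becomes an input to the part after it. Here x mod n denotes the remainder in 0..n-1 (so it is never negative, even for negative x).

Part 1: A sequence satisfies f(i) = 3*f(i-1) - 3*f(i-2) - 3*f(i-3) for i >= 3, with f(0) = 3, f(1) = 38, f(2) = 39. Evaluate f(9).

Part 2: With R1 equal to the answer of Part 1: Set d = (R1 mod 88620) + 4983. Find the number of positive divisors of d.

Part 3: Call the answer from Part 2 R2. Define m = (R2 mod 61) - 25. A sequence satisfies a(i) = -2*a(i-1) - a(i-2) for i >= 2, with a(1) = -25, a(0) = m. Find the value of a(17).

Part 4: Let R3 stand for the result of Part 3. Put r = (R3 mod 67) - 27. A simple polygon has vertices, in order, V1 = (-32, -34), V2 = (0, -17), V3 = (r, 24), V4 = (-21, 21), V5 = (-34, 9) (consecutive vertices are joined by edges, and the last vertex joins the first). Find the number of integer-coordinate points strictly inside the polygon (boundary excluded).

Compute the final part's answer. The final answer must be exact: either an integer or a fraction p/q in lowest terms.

1754

Part 1: f(3) = 3*(39) - 3*(38) - 3*(3) = -6; iterating: f(3)=-6, f(4)=-249, f(5)=-846, f(6)=-1773, f(7)=-2034, f(8)=1755, f(9)=16686; answer 16686
Part 2: R1 = 16686; d = 21669; 21669 = 3 * 31 * 233; number of divisors = (1+1) * (1+1) * (1+1) = 8; answer 8
Part 3: R2 = 8; m = -17; a(2) = -2*(-25) - 1*(-17) = 67; iterating: a(2)=67, a(3)=-109, a(4)=151, a(5)=-193, a(6)=235, a(7)=-277, a(8)=319, a(9)=-361, a(10)=403, a(11)=-445, a(12)=487, a(13)=-529, a(14)=571, a(15)=-613, a(16)=655, a(17)=-697; answer -697
Part 4: R3 = -697; r = 13; cross terms: (-32*-17 - 0*-34)=544, (0*24 - 13*-17)=221, (13*21 - -21*24)=777, (-21*9 - -34*21)=525, (-34*-34 - -32*9)=1444; twice the area = |3511| = 3511; area = 3511/2; boundary points = 1 + 1 + 1 + 1 + 1 = 5; strictly interior points = area - boundary/2 + 1 = 1754; answer 1754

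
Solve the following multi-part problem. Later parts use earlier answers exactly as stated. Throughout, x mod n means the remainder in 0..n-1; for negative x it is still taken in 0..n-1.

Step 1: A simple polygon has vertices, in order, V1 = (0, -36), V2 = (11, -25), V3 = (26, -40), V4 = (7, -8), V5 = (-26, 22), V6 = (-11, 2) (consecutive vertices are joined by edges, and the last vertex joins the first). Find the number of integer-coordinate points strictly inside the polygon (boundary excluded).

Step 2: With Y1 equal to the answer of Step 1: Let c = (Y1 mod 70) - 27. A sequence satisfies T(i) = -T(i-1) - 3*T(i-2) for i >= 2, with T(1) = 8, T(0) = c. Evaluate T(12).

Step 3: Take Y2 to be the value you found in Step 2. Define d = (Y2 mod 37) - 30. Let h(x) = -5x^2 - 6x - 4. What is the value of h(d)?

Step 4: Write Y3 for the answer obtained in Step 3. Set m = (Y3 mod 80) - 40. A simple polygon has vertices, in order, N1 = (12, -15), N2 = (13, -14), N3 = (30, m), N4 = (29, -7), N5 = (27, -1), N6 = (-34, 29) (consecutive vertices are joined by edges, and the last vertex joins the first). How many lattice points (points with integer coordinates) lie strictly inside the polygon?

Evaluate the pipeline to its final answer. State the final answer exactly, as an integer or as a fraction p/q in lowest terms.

Step 1: cross terms: (0*-25 - 11*-36)=396, (11*-40 - 26*-25)=210, (26*-8 - 7*-40)=72, (7*22 - -26*-8)=-54, (-26*2 - -11*22)=190, (-11*-36 - 0*2)=396; twice the area = |1210| = 1210; area = 605; boundary points = 11 + 15 + 1 + 3 + 5 + 1 = 36; strictly interior points = area - boundary/2 + 1 = 588; answer 588
Step 2: Y1 = 588; c = 1; T(2) = -1*(8) - 3*(1) = -11; iterating: T(2)=-11, T(3)=-13, T(4)=46, T(5)=-7, T(6)=-131, T(7)=152, T(8)=241, T(9)=-697, T(10)=-26, T(11)=2117, T(12)=-2039; answer -2039
Step 3: Y2 = -2039; d = 3; -5*(3)^2 - 6*(3)^1 - 4 = (-45) + (-18) + (-4) = -67; answer -67
Step 4: Y3 = -67; m = -27; cross terms: (12*-14 - 13*-15)=27, (13*-27 - 30*-14)=69, (30*-7 - 29*-27)=573, (29*-1 - 27*-7)=160, (27*29 - -34*-1)=749, (-34*-15 - 12*29)=162; twice the area = |1740| = 1740; area = 870; boundary points = 1 + 1 + 1 + 2 + 1 + 2 = 8; strictly interior points = area - boundary/2 + 1 = 867; answer 867

867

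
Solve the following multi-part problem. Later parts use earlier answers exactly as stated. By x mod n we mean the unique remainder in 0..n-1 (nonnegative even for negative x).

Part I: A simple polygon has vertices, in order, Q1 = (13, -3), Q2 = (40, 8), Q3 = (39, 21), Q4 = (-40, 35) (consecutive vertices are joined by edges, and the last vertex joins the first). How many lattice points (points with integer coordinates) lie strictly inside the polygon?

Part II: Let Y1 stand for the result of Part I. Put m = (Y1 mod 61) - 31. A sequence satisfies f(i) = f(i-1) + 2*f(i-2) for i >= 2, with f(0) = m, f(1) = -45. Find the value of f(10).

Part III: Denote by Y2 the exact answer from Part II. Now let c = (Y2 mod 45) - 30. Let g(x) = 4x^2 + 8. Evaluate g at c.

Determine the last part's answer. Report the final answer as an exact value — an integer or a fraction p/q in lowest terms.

152

Part I: cross terms: (13*8 - 40*-3)=224, (40*21 - 39*8)=528, (39*35 - -40*21)=2205, (-40*-3 - 13*35)=-335; twice the area = |2622| = 2622; area = 1311; boundary points = 1 + 1 + 1 + 1 = 4; strictly interior points = area - boundary/2 + 1 = 1310; answer 1310
Part II: Y1 = 1310; m = -2; f(2) = 1*(-45) + 2*(-2) = -49; iterating: f(2)=-49, f(3)=-139, f(4)=-237, f(5)=-515, f(6)=-989, f(7)=-2019, f(8)=-3997, f(9)=-8035, f(10)=-16029; answer -16029
Part III: Y2 = -16029; c = 6; 4*(6)^2 + 8 = (144) + (8) = 152; answer 152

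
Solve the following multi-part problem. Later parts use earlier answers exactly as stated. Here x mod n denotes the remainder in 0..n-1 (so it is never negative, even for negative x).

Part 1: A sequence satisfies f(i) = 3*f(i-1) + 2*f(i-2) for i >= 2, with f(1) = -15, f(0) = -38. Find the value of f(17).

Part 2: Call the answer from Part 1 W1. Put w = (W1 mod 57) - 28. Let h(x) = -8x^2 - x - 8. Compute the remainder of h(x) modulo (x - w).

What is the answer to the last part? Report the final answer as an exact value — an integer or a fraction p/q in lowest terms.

Part 1: f(2) = 3*(-15) + 2*(-38) = -121; iterating: f(2)=-121, f(3)=-393, f(4)=-1421, f(5)=-5049, f(6)=-17989, f(7)=-64065, f(8)=-228173, f(9)=-812649, f(10)=-2894293, f(11)=-10308177, f(12)=-36713117, f(13)=-130755705, f(14)=-465693349, f(15)=-1658591457, f(16)=-5907161069, f(17)=-21038666121; answer -21038666121
Part 2: W1 = -21038666121; w = -7; remainder = value at the root: -8*(-7)^2 - 1*(-7)^1 - 8 = (-392) + (7) + (-8) = -393; answer -393

-393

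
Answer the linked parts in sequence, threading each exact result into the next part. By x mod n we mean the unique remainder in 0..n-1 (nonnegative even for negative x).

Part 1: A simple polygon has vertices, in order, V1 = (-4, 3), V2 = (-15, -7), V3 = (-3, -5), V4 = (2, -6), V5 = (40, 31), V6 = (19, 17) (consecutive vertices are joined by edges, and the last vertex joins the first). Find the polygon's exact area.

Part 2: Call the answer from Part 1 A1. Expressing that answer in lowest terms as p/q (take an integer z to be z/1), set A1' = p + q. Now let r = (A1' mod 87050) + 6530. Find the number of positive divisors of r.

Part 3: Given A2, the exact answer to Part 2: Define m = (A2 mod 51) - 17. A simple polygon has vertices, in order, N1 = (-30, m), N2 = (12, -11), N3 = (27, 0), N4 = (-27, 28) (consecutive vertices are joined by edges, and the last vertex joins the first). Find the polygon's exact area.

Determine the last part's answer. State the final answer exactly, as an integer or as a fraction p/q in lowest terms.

Part 1: cross terms: (-4*-7 - -15*3)=73, (-15*-5 - -3*-7)=54, (-3*-6 - 2*-5)=28, (2*31 - 40*-6)=302, (40*17 - 19*31)=91, (19*3 - -4*17)=125; twice the area = |673| = 673; area = 673/2; answer 673/2
Part 2: A1 = 673/2; threaded value p + q = 675; r = 7205; 7205 = 5 * 11 * 131; number of divisors = (1+1) * (1+1) * (1+1) = 8; answer 8
Part 3: A2 = 8; m = -9; cross terms: (-30*-11 - 12*-9)=438, (12*0 - 27*-11)=297, (27*28 - -27*0)=756, (-27*-9 - -30*28)=1083; twice the area = |2574| = 2574; area = 1287; answer 1287

1287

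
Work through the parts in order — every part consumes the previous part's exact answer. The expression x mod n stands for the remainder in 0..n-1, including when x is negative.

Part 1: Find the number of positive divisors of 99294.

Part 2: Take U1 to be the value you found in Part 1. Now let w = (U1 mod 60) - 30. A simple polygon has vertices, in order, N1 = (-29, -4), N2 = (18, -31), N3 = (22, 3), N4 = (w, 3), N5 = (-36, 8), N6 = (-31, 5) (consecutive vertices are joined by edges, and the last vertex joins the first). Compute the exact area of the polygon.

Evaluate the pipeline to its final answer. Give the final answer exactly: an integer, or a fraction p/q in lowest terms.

1114

Part 1: 99294 = 2 * 3 * 13 * 19 * 67; number of divisors = (1+1) * (1+1) * (1+1) * (1+1) * (1+1) = 32; answer 32
Part 2: U1 = 32; w = 2; cross terms: (-29*-31 - 18*-4)=971, (18*3 - 22*-31)=736, (22*3 - 2*3)=60, (2*8 - -36*3)=124, (-36*5 - -31*8)=68, (-31*-4 - -29*5)=269; twice the area = |2228| = 2228; area = 1114; answer 1114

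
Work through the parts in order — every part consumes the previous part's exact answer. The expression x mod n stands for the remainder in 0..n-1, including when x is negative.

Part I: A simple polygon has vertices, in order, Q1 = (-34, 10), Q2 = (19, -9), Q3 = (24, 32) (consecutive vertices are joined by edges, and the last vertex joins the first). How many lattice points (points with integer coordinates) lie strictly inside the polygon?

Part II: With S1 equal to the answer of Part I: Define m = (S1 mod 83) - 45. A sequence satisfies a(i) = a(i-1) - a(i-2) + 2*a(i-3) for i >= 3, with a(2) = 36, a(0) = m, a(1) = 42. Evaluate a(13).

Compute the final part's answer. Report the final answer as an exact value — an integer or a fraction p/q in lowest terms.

Part I: cross terms: (-34*-9 - 19*10)=116, (19*32 - 24*-9)=824, (24*10 - -34*32)=1328; twice the area = |2268| = 2268; area = 1134; boundary points = 1 + 1 + 2 = 4; strictly interior points = area - boundary/2 + 1 = 1133; answer 1133
Part II: S1 = 1133; m = 9; a(3) = 1*(36) - 1*(42) + 2*(9) = 12; iterating: a(3)=12, a(4)=60, a(5)=120, a(6)=84, a(7)=84, a(8)=240, a(9)=324, a(10)=252, a(11)=408, a(12)=804, a(13)=900; answer 900

900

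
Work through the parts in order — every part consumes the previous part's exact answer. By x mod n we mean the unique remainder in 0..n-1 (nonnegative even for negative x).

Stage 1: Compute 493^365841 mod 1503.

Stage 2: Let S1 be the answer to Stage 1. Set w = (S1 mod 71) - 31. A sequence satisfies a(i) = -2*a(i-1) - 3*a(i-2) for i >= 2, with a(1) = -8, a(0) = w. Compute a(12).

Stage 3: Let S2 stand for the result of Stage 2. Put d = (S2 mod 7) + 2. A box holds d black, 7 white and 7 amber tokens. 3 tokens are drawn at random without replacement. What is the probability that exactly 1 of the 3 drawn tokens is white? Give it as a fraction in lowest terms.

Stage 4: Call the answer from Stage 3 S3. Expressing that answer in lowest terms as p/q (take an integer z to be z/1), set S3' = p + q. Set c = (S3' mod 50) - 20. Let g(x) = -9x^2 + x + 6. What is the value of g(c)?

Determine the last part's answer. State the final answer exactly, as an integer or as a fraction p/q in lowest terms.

Stage 1: squarings mod 1503: 493^1=493, 493^2=1066, 493^4=88, 493^8=229, 493^16=1339, 493^32=1345, 493^64=916, 493^128=382, 493^256=133, 493^512=1156, 493^1024=169, 493^2048=4, 493^4096=16, 493^8192=256, 493^16384=907, 493^32768=508, 493^65536=1051, 493^131072=1399, 493^262144=295; 493^365841 = 493^1 * 493^16 * 493^256 * 493^1024 * 493^4096 * 493^32768 * 493^65536 * 493^262144 = 316 (mod 1503); answer 316
Stage 2: S1 = 316; w = 1; a(2) = -2*(-8) - 3*(1) = 13; iterating: a(2)=13, a(3)=-2, a(4)=-35, a(5)=76, a(6)=-47, a(7)=-134, a(8)=409, a(9)=-416, a(10)=-395, a(11)=2038, a(12)=-2891; answer -2891
Stage 3: S2 = -2891; d = 2; total draws C(16,3) = 560; favorable C(7,1)*C(9,2) = 252; P = 9/20; answer 9/20
Stage 4: S3 = 9/20; threaded value p + q = 29; c = 9; -9*(9)^2 + 1*(9)^1 + 6 = (-729) + (9) + (6) = -714; answer -714

-714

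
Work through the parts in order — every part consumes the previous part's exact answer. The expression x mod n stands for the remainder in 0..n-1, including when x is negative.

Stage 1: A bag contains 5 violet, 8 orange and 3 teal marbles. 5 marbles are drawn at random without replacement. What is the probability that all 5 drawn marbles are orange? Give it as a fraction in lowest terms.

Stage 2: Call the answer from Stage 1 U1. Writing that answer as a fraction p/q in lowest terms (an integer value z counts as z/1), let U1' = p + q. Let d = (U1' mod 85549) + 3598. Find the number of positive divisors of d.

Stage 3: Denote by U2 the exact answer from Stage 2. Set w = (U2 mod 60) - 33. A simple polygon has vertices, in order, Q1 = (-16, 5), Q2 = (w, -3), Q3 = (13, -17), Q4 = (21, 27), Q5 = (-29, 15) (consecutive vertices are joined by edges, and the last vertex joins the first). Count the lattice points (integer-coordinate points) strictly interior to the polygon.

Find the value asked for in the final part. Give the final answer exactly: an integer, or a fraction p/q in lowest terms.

1331

Stage 1: total draws C(16,5) = 4368; favorable C(8,5) = 56; P = 1/78; answer 1/78
Stage 2: U1 = 1/78; threaded value p + q = 79; d = 3677; 3677 is prime, so its only divisors are 1 and 3677; count = 2; answer 2
Stage 3: U2 = 2; w = -31; cross terms: (-16*-3 - -31*5)=203, (-31*-17 - 13*-3)=566, (13*27 - 21*-17)=708, (21*15 - -29*27)=1098, (-29*5 - -16*15)=95; twice the area = |2670| = 2670; area = 1335; boundary points = 1 + 2 + 4 + 2 + 1 = 10; strictly interior points = area - boundary/2 + 1 = 1331; answer 1331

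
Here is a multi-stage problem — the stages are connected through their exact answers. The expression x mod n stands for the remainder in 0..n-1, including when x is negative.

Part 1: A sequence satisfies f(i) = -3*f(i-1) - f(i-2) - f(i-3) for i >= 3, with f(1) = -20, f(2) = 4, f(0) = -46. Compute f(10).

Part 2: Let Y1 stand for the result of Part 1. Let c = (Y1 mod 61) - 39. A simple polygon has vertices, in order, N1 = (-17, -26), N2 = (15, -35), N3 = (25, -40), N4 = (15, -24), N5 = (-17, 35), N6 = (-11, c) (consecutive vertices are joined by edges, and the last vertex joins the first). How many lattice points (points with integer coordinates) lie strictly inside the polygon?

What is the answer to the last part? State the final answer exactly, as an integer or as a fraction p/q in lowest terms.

1018

Part 1: f(3) = -3*(4) - 1*(-20) - 1*(-46) = 54; iterating: f(3)=54, f(4)=-146, f(5)=380, f(6)=-1048, f(7)=2910, f(8)=-8062, f(9)=22324, f(10)=-61820; answer -61820
Part 2: Y1 = -61820; c = -5; cross terms: (-17*-35 - 15*-26)=985, (15*-40 - 25*-35)=275, (25*-24 - 15*-40)=0, (15*35 - -17*-24)=117, (-17*-5 - -11*35)=470, (-11*-26 - -17*-5)=201; twice the area = |2048| = 2048; area = 1024; boundary points = 1 + 5 + 2 + 1 + 2 + 3 = 14; strictly interior points = area - boundary/2 + 1 = 1018; answer 1018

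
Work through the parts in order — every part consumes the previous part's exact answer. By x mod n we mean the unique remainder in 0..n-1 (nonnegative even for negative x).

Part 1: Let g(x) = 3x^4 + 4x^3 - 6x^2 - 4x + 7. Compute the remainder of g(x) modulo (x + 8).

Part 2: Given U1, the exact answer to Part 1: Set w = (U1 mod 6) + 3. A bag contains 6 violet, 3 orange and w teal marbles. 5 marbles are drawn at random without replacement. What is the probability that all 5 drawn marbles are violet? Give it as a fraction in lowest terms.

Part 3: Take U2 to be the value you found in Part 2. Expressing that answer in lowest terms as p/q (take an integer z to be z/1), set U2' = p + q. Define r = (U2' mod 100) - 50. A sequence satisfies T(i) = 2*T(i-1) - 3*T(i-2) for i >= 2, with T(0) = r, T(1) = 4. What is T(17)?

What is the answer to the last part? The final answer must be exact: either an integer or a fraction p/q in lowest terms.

Part 1: remainder = value at the root: 3*(-8)^4 + 4*(-8)^3 - 6*(-8)^2 - 4*(-8)^1 + 7 = (12288) + (-2048) + (-384) + (32) + (7) = 9895; answer 9895
Part 2: U1 = 9895; w = 4; total draws C(13,5) = 1287; favorable C(6,5) = 6; P = 2/429; answer 2/429
Part 3: U2 = 2/429; threaded value p + q = 431; r = -19; T(2) = 2*(4) - 3*(-19) = 65; iterating: T(2)=65, T(3)=118, T(4)=41, T(5)=-272, T(6)=-667, T(7)=-518, T(8)=965, T(9)=3484, T(10)=4073, T(11)=-2306, T(12)=-16831, T(13)=-26744, T(14)=-2995, T(15)=74242, T(16)=157469, T(17)=92212; answer 92212

92212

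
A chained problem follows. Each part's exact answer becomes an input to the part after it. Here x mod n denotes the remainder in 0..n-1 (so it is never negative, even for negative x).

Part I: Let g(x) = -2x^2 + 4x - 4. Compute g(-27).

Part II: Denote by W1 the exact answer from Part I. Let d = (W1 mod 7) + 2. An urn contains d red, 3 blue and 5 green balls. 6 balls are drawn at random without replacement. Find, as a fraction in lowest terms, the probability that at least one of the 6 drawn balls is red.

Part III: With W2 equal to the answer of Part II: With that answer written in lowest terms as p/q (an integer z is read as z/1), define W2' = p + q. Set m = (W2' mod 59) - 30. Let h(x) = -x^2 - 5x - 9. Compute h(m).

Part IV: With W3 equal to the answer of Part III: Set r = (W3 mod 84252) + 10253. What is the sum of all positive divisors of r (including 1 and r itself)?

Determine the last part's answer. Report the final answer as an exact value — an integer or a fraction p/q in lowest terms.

Part I: -2*(-27)^2 + 4*(-27)^1 - 4 = (-1458) + (-108) + (-4) = -1570; answer -1570
Part II: W1 = -1570; d = 7; total draws C(15,6) = 5005; complement C(8,6) = 28; favorable 5005 - 28 = 4977; P = 711/715; answer 711/715
Part III: W2 = 711/715; threaded value p + q = 1426; m = -20; -1*(-20)^2 - 5*(-20)^1 - 9 = (-400) + (100) + (-9) = -309; answer -309
Part IV: W3 = -309; r = 94196; 94196 = 2^2 * 23549; sigma = (1 + 2 + 4) * (1 + 23549) = 7 * 23550 = 164850; answer 164850

164850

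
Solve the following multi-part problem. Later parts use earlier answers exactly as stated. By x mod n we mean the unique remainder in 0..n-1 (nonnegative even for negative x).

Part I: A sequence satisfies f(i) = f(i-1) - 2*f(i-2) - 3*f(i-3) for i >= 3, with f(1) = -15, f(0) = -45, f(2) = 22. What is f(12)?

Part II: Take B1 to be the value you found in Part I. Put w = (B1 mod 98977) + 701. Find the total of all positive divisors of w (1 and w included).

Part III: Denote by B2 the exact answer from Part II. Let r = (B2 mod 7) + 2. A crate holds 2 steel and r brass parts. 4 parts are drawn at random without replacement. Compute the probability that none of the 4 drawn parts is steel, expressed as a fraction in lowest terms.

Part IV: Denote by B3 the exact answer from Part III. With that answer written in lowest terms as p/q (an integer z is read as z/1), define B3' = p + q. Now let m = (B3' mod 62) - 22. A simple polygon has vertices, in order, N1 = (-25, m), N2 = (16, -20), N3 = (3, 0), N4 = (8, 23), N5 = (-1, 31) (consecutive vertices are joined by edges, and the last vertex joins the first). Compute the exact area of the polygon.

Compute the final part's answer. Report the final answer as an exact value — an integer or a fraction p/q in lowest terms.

Part I: f(3) = 1*(22) - 2*(-15) - 3*(-45) = 187; iterating: f(3)=187, f(4)=188, f(5)=-252, f(6)=-1189, f(7)=-1249, f(8)=1885, f(9)=7950, f(10)=7927, f(11)=-13628, f(12)=-53332; answer -53332
Part II: B1 = -53332; w = 46346; 46346 = 2 * 23173; sigma = (1 + 2) * (1 + 23173) = 3 * 23174 = 69522; answer 69522
Part III: B2 = 69522; r = 7; total draws C(9,4) = 126; favorable C(7,4) = 35; P = 5/18; answer 5/18
Part IV: B3 = 5/18; threaded value p + q = 23; m = 1; cross terms: (-25*-20 - 16*1)=484, (16*0 - 3*-20)=60, (3*23 - 8*0)=69, (8*31 - -1*23)=271, (-1*1 - -25*31)=774; twice the area = |1658| = 1658; area = 829; answer 829

829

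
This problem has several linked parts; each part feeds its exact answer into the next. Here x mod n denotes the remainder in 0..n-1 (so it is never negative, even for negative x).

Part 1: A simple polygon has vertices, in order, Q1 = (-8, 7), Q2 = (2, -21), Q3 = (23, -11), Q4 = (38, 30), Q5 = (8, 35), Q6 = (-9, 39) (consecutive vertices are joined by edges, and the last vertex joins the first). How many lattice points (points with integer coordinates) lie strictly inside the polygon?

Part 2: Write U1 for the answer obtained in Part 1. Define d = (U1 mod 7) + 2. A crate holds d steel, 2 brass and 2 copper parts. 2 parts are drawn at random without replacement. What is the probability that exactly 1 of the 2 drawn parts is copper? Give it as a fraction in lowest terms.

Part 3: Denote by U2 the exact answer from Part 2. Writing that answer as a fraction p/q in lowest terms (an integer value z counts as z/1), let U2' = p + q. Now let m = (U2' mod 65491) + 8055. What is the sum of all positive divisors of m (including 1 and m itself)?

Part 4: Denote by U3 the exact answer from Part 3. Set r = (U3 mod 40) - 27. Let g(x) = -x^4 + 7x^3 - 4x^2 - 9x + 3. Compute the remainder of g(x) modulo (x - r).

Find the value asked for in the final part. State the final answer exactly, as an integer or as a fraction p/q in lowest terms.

Part 1: cross terms: (-8*-21 - 2*7)=154, (2*-11 - 23*-21)=461, (23*30 - 38*-11)=1108, (38*35 - 8*30)=1090, (8*39 - -9*35)=627, (-9*7 - -8*39)=249; twice the area = |3689| = 3689; area = 3689/2; boundary points = 2 + 1 + 1 + 5 + 1 + 1 = 11; strictly interior points = area - boundary/2 + 1 = 1840; answer 1840
Part 2: U1 = 1840; d = 8; total draws C(12,2) = 66; favorable C(2,1)*C(10,1) = 20; P = 10/33; answer 10/33
Part 3: U2 = 10/33; threaded value p + q = 43; m = 8098; 8098 = 2 * 4049; sigma = (1 + 2) * (1 + 4049) = 3 * 4050 = 12150; answer 12150
Part 4: U3 = 12150; r = 3; remainder = value at the root: -1*(3)^4 + 7*(3)^3 - 4*(3)^2 - 9*(3)^1 + 3 = (-81) + (189) + (-36) + (-27) + (3) = 48; answer 48

48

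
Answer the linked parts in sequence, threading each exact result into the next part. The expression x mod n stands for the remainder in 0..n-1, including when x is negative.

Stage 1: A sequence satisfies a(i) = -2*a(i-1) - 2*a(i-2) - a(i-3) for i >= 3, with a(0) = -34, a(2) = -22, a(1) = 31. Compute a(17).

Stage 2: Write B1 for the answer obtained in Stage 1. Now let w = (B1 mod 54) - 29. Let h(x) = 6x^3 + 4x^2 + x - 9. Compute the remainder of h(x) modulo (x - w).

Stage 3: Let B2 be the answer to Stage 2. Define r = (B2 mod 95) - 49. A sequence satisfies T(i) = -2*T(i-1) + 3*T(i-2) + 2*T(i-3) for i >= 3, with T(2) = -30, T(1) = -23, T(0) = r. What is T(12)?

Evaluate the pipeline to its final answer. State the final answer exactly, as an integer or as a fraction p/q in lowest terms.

-919342

Stage 1: a(3) = -2*(-22) - 2*(31) - 1*(-34) = 16; iterating: a(3)=16, a(4)=-19, a(5)=28, a(6)=-34, a(7)=31, a(8)=-22, a(9)=16, a(10)=-19, a(11)=28, a(12)=-34, a(13)=31, a(14)=-22, a(15)=16, a(16)=-19, a(17)=28; answer 28
Stage 2: B1 = 28; w = -1; remainder = value at the root: 6*(-1)^3 + 4*(-1)^2 + 1*(-1)^1 - 9 = (-6) + (4) + (-1) + (-9) = -12; answer -12
Stage 3: B2 = -12; r = 34; T(3) = -2*(-30) + 3*(-23) + 2*(34) = 59; iterating: T(3)=59, T(4)=-254, T(5)=625, T(6)=-1894, T(7)=5155, T(8)=-14742, T(9)=41161, T(10)=-116238, T(11)=326475, T(12)=-919342; answer -919342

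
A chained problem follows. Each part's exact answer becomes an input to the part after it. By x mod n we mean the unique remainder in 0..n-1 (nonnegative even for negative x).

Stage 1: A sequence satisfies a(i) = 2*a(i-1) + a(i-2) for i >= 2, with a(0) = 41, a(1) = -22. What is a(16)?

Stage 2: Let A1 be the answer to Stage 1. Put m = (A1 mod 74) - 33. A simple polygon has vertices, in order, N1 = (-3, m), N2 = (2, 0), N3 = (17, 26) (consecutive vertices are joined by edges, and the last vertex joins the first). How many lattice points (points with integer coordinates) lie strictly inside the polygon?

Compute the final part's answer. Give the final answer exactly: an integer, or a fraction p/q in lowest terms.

Stage 1: a(2) = 2*(-22) + 1*(41) = -3; iterating: a(2)=-3, a(3)=-28, a(4)=-59, a(5)=-146, a(6)=-351, a(7)=-848, a(8)=-2047, a(9)=-4942, a(10)=-11931, a(11)=-28804, a(12)=-69539, a(13)=-167882, a(14)=-405303, a(15)=-978488, a(16)=-2362279; answer -2362279
Stage 2: A1 = -2362279; m = -10; cross terms: (-3*0 - 2*-10)=20, (2*26 - 17*0)=52, (17*-10 - -3*26)=-92; twice the area = |-20| = 20; area = 10; boundary points = 5 + 1 + 4 = 10; strictly interior points = area - boundary/2 + 1 = 6; answer 6

6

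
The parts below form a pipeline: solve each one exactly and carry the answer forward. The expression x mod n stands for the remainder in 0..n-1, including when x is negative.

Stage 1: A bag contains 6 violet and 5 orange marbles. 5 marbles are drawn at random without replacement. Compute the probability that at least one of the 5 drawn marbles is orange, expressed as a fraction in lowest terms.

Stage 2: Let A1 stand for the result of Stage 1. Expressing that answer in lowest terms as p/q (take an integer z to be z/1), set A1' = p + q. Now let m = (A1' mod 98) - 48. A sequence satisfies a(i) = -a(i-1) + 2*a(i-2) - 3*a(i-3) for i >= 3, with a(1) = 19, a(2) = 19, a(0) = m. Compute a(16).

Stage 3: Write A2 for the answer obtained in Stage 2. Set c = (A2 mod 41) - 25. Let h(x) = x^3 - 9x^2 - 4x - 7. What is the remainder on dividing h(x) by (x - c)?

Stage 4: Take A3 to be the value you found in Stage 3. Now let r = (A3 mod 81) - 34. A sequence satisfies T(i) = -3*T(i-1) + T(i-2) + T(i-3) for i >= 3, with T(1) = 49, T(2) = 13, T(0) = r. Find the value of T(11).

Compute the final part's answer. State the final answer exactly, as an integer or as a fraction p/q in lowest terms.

-374096

Stage 1: total draws C(11,5) = 462; complement C(6,5) = 6; favorable 462 - 6 = 456; P = 76/77; answer 76/77
Stage 2: A1 = 76/77; threaded value p + q = 153; m = 7; a(3) = -1*(19) + 2*(19) - 3*(7) = -2; iterating: a(3)=-2, a(4)=-17, a(5)=-44, a(6)=16, a(7)=-53, a(8)=217, a(9)=-371, a(10)=964, a(11)=-2357, a(12)=5398, a(13)=-13004, a(14)=30871, a(15)=-73073, a(16)=173827; answer 173827
Stage 3: A2 = 173827; c = 3; remainder = value at the root: 1*(3)^3 - 9*(3)^2 - 4*(3)^1 - 7 = (27) + (-81) + (-12) + (-7) = -73; answer -73
Stage 4: A3 = -73; r = -26; T(3) = -3*(13) + 1*(49) + 1*(-26) = -16; iterating: T(3)=-16, T(4)=110, T(5)=-333, T(6)=1093, T(7)=-3502, T(8)=11266, T(9)=-36207, T(10)=116385, T(11)=-374096; answer -374096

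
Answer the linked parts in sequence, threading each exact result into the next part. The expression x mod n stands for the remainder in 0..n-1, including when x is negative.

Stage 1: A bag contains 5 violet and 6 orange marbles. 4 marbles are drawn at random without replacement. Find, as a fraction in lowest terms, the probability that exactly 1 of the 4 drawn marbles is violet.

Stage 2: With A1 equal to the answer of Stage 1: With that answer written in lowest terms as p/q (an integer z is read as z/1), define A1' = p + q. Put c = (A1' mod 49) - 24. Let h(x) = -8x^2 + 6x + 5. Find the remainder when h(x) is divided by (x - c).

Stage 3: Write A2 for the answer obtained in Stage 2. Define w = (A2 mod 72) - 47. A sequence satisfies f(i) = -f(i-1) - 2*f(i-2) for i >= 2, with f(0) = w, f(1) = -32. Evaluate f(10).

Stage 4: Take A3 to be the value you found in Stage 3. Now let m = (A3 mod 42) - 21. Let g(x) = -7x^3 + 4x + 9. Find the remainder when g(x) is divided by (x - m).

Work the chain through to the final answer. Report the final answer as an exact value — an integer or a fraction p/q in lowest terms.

23574

Stage 1: total draws C(11,4) = 330; favorable C(5,1)*C(6,3) = 100; P = 10/33; answer 10/33
Stage 2: A1 = 10/33; threaded value p + q = 43; c = 19; remainder = value at the root: -8*(19)^2 + 6*(19)^1 + 5 = (-2888) + (114) + (5) = -2769; answer -2769
Stage 3: A2 = -2769; w = -8; f(2) = -1*(-32) - 2*(-8) = 48; iterating: f(2)=48, f(3)=16, f(4)=-112, f(5)=80, f(6)=144, f(7)=-304, f(8)=16, f(9)=592, f(10)=-624; answer -624
Stage 4: A3 = -624; m = -15; remainder = value at the root: -7*(-15)^3 + 4*(-15)^1 + 9 = (23625) + (-60) + (9) = 23574; answer 23574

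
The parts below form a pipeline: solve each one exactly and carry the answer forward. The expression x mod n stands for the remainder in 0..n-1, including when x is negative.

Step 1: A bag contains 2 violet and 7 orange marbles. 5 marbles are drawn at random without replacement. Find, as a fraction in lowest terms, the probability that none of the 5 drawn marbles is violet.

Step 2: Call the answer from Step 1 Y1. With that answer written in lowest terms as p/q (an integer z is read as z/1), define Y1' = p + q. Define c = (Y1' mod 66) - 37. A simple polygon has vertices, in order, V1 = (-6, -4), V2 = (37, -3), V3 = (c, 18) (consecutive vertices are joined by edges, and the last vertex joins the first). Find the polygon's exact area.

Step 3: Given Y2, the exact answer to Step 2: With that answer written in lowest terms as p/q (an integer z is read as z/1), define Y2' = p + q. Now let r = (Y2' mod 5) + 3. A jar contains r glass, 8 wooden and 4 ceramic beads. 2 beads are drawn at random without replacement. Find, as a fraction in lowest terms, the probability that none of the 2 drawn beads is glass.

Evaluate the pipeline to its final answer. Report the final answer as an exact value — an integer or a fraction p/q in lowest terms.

11/20

Step 1: total draws C(9,5) = 126; favorable C(7,5) = 21; P = 1/6; answer 1/6
Step 2: Y1 = 1/6; threaded value p + q = 7; c = -30; cross terms: (-6*-3 - 37*-4)=166, (37*18 - -30*-3)=576, (-30*-4 - -6*18)=228; twice the area = |970| = 970; area = 485; answer 485
Step 3: Y2 = 485; threaded value p + q = 486; r = 4; total draws C(16,2) = 120; favorable C(12,2) = 66; P = 11/20; answer 11/20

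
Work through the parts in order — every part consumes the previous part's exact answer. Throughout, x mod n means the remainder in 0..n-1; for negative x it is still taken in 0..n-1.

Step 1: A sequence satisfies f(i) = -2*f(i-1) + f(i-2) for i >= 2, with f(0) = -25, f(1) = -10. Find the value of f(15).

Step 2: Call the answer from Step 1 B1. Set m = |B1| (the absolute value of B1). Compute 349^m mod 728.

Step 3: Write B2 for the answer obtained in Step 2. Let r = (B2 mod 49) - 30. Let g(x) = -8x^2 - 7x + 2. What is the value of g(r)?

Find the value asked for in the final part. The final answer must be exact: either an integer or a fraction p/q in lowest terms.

-6523

Step 1: f(2) = -2*(-10) + 1*(-25) = -5; iterating: f(2)=-5, f(3)=0, f(4)=-5, f(5)=10, f(6)=-25, f(7)=60, f(8)=-145, f(9)=350, f(10)=-845, f(11)=2040, f(12)=-4925, f(13)=11890, f(14)=-28705, f(15)=69300; answer 69300
Step 2: B1 = 69300; m = 69300; squarings mod 728: 349^1=349, 349^2=225, 349^4=393, 349^8=113, 349^16=393, 349^32=113, 349^64=393, 349^128=113, 349^256=393, 349^512=113, 349^1024=393, 349^2048=113, 349^4096=393, 349^8192=113, 349^16384=393, 349^32768=113, 349^65536=393; 349^69300 = 349^4 * 349^16 * 349^32 * 349^128 * 349^512 * 349^1024 * 349^2048 * 349^65536 = 1 (mod 728); answer 1
Step 3: B2 = 1; r = -29; -8*(-29)^2 - 7*(-29)^1 + 2 = (-6728) + (203) + (2) = -6523; answer -6523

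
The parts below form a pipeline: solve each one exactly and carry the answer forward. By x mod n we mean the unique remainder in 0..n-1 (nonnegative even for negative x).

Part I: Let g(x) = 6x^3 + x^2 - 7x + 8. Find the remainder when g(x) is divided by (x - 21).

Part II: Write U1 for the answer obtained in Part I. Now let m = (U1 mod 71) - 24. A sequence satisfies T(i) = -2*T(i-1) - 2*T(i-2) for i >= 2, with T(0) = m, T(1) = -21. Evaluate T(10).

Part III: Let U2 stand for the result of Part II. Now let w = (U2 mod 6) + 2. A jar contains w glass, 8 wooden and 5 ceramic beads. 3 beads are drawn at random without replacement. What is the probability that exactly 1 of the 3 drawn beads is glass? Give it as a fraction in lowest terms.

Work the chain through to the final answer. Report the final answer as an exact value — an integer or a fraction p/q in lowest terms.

Part I: remainder = value at the root: 6*(21)^3 + 1*(21)^2 - 7*(21)^1 + 8 = (55566) + (441) + (-147) + (8) = 55868; answer 55868
Part II: U1 = 55868; m = 38; T(2) = -2*(-21) - 2*(38) = -34; iterating: T(2)=-34, T(3)=110, T(4)=-152, T(5)=84, T(6)=136, T(7)=-440, T(8)=608, T(9)=-336, T(10)=-544; answer -544
Part III: U2 = -544; w = 4; total draws C(17,3) = 680; favorable C(4,1)*C(13,2) = 312; P = 39/85; answer 39/85

39/85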